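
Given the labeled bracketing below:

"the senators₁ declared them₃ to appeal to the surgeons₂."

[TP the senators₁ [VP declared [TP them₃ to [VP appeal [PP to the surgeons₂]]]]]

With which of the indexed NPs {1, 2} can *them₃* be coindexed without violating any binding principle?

*them* is a pronoun, so Principle B applies: it must be free in its binding domain.
Binding domain of *them₃*: the matrix TP, whose subject is the senators₁.
*the senators₁* c-commands the pronoun within its binding domain → coindexation would violate Principle B.
*the surgeons₂*: the pronoun c-commands this R-expression → coindexation would violate Principle C on *the surgeons₂*.

none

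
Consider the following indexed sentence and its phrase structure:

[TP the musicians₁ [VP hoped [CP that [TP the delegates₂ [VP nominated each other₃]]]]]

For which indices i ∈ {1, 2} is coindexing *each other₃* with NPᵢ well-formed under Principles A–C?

{2}

*each other* is an anaphor, so Principle A applies: it must be bound in its binding domain.
Binding domain of *each other₃*: the embedded TP, whose subject is the delegates₂.
*the musicians₁* c-commands the anaphor but is outside its binding domain → cannot satisfy Principle A.
*the delegates₂* c-commands the anaphor within its binding domain → licit binder.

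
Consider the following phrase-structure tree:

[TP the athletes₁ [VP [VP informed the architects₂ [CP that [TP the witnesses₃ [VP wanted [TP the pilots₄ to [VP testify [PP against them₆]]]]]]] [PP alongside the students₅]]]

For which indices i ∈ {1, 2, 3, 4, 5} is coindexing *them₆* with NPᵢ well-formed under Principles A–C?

{1, 2, 3, 5}

*them* is a pronoun, so Principle B applies: it must be free in its binding domain.
Binding domain of *them₆*: the embedded TP, whose subject is the pilots₄.
*the athletes₁* c-commands the pronoun but from outside its binding domain, and is not c-commanded by it → coindexation permitted.
*the architects₂* c-commands the pronoun but from outside its binding domain, and is not c-commanded by it → coindexation permitted.
*the witnesses₃* c-commands the pronoun but from outside its binding domain, and is not c-commanded by it → coindexation permitted.
*the pilots₄* c-commands the pronoun within its binding domain → coindexation would violate Principle B.
*the students₅* and the pronoun do not c-command one another → neither Principle B nor Principle C is at stake; coindexation permitted.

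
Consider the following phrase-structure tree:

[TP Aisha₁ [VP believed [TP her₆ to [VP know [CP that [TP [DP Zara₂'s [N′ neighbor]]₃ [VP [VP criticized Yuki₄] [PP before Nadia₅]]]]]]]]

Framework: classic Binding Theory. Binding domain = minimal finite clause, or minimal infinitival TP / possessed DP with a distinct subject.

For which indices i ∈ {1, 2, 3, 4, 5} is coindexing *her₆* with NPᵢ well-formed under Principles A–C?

none

*her* is a pronoun, so Principle B applies: it must be free in its binding domain.
Binding domain of *her₆*: the matrix TP, whose subject is Aisha₁.
*Aisha₁* c-commands the pronoun within its binding domain → coindexation would violate Principle B.
*Zara₂*: the pronoun c-commands this R-expression → coindexation would violate Principle C on *Zara₂*.
*[Zara₂'s neighbor]₃*: the pronoun c-commands this R-expression → coindexation would violate Principle C on *[Zara₂'s neighbor]₃*.
*Yuki₄*: the pronoun c-commands this R-expression → coindexation would violate Principle C on *Yuki₄*.
*Nadia₅*: the pronoun c-commands this R-expression → coindexation would violate Principle C on *Nadia₅*.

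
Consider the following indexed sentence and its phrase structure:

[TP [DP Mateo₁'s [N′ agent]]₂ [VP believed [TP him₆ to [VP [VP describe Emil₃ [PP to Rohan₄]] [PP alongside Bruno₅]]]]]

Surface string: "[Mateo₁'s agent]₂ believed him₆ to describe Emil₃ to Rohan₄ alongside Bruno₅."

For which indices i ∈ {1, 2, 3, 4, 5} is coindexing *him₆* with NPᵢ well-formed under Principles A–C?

*him* is a pronoun, so Principle B applies: it must be free in its binding domain.
Binding domain of *him₆*: the matrix TP, whose subject is [Mateo₁'s agent]₂.
*Mateo₁* and the pronoun do not c-command one another → neither Principle B nor Principle C is at stake; coindexation permitted.
*[Mateo₁'s agent]₂* c-commands the pronoun within its binding domain → coindexation would violate Principle B.
*Emil₃*: the pronoun c-commands this R-expression → coindexation would violate Principle C on *Emil₃*.
*Rohan₄*: the pronoun c-commands this R-expression → coindexation would violate Principle C on *Rohan₄*.
*Bruno₅*: the pronoun c-commands this R-expression → coindexation would violate Principle C on *Bruno₅*.

{1}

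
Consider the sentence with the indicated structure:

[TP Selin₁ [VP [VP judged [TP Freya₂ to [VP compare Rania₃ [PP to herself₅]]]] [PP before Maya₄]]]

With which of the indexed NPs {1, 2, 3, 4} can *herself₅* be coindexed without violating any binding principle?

*herself* is an anaphor, so Principle A applies: it must be bound in its binding domain.
Binding domain of *herself₅*: the embedded TP, whose subject is Freya₂.
*Selin₁* c-commands the anaphor but is outside its binding domain → cannot satisfy Principle A.
*Freya₂* c-commands the anaphor within its binding domain → licit binder.
*Rania₃* c-commands the anaphor within its binding domain → licit binder.
*Maya₄* does not c-command the anaphor → cannot bind it.

{2, 3}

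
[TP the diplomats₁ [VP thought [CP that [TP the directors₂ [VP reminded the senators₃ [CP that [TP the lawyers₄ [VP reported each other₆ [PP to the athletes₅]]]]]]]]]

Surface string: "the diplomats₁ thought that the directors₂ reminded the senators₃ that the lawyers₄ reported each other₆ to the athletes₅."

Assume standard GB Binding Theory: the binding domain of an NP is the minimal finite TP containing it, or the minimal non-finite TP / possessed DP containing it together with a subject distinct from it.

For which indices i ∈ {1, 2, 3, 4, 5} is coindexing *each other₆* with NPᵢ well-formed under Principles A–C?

{4}

*each other* is an anaphor, so Principle A applies: it must be bound in its binding domain.
Binding domain of *each other₆*: the embedded TP, whose subject is the lawyers₄.
*the diplomats₁* c-commands the anaphor but is outside its binding domain → cannot satisfy Principle A.
*the directors₂* c-commands the anaphor but is outside its binding domain → cannot satisfy Principle A.
*the senators₃* c-commands the anaphor but is outside its binding domain → cannot satisfy Principle A.
*the lawyers₄* c-commands the anaphor within its binding domain → licit binder.
*the athletes₅* does not c-command the anaphor → cannot bind it.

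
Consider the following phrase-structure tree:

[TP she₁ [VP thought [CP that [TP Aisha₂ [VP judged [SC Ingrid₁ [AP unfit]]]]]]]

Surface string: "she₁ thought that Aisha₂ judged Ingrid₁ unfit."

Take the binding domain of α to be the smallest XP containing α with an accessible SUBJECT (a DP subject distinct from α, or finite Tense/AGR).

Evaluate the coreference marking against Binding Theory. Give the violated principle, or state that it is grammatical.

Principle C

The two coindexed NPs are *she₁* and *Ingrid₁*.
*Ingrid₁* is an R-expression. Principle C requires it to be free everywhere.
*she₁* c-commands it and carries the same index.
The R-expression is bound → Principle C violation.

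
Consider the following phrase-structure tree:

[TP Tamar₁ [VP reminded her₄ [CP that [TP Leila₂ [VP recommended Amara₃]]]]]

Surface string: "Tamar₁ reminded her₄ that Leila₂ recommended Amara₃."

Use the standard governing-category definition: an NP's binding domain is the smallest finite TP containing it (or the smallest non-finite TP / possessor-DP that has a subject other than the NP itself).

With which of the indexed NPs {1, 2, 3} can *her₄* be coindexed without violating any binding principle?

none

*her* is a pronoun, so Principle B applies: it must be free in its binding domain.
Binding domain of *her₄*: the matrix TP, whose subject is Tamar₁.
*Tamar₁* c-commands the pronoun within its binding domain → coindexation would violate Principle B.
*Leila₂*: the pronoun c-commands this R-expression → coindexation would violate Principle C on *Leila₂*.
*Amara₃*: the pronoun c-commands this R-expression → coindexation would violate Principle C on *Amara₃*.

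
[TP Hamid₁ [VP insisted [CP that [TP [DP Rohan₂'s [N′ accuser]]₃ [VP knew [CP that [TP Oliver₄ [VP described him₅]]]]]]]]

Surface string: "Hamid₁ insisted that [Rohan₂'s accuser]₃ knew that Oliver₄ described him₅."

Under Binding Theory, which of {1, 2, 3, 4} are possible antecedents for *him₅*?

*him* is a pronoun, so Principle B applies: it must be free in its binding domain.
Binding domain of *him₅*: the embedded TP, whose subject is Oliver₄.
*Hamid₁* c-commands the pronoun but from outside its binding domain, and is not c-commanded by it → coindexation permitted.
*Rohan₂* and the pronoun do not c-command one another → neither Principle B nor Principle C is at stake; coindexation permitted.
*[Rohan₂'s accuser]₃* c-commands the pronoun but from outside its binding domain, and is not c-commanded by it → coindexation permitted.
*Oliver₄* c-commands the pronoun within its binding domain → coindexation would violate Principle B.

{1, 2, 3}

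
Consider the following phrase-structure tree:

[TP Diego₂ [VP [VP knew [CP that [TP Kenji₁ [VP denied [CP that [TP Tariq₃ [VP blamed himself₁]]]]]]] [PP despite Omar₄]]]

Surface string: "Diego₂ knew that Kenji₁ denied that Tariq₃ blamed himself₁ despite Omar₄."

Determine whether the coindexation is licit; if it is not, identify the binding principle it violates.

The two coindexed NPs are *Kenji₁* and *himself₁*.
*himself₁* is an anaphor. Principle A requires it to be bound within its binding domain — the embedded TP, whose subject is Tariq₃.
Within that domain it is c-commanded by *Tariq₃*, which does not share its index.
*Kenji₁* does c-command the anaphor, but from outside its binding domain.
The anaphor is unbound in its domain → Principle A violation.

Principle A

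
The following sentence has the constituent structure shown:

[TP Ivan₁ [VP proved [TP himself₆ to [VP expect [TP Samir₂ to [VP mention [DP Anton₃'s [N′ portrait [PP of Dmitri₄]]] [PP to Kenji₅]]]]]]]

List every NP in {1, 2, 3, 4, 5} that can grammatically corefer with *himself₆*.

{1}

*himself* is an anaphor, so Principle A applies: it must be bound in its binding domain.
Binding domain of *himself₆*: the matrix TP, whose subject is Ivan₁.
*Ivan₁* c-commands the anaphor within its binding domain → licit binder.
*Samir₂* does not c-command the anaphor → cannot bind it.
*Anton₃* does not c-command the anaphor → cannot bind it.
*Dmitri₄* does not c-command the anaphor → cannot bind it.
*Kenji₅* does not c-command the anaphor → cannot bind it.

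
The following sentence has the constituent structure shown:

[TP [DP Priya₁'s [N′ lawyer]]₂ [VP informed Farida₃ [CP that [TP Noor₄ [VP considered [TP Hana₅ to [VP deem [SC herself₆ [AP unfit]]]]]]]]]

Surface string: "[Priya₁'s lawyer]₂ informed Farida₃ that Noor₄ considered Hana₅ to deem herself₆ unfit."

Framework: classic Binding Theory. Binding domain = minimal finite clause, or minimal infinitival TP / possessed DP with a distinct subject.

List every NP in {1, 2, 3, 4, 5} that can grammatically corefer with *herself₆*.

*herself* is an anaphor, so Principle A applies: it must be bound in its binding domain.
Binding domain of *herself₆*: the embedded TP, whose subject is Hana₅.
*Priya₁* does not c-command the anaphor → cannot bind it.
*[Priya₁'s lawyer]₂* c-commands the anaphor but is outside its binding domain → cannot satisfy Principle A.
*Farida₃* c-commands the anaphor but is outside its binding domain → cannot satisfy Principle A.
*Noor₄* c-commands the anaphor but is outside its binding domain → cannot satisfy Principle A.
*Hana₅* c-commands the anaphor within its binding domain → licit binder.

{5}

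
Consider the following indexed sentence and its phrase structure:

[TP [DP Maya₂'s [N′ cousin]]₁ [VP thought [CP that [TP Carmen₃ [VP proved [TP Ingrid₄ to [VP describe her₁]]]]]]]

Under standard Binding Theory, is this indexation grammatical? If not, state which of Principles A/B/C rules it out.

grammatical

The two coindexed NPs are *[Maya₂'s cousin]₁* and *her₁*.
*her₁* is a pronoun; its binding domain is the embedded TP, whose subject is Ingrid₄. Within that domain it is c-commanded only by *Ingrid₄*, which carries a different index — the pronoun is free locally, so Principle B holds.
*[Maya₂'s cousin]₁* is an R-expression; *her₁* does not c-command it, and no other NP shares its index, so Principle C is satisfied.
All principles are respected.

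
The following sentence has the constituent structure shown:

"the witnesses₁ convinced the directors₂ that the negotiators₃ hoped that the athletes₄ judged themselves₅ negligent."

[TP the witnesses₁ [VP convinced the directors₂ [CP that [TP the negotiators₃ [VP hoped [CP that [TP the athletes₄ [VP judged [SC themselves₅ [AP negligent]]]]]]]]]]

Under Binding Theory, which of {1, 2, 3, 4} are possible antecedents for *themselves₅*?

{4}

*themselves* is an anaphor, so Principle A applies: it must be bound in its binding domain.
Binding domain of *themselves₅*: the embedded TP, whose subject is the athletes₄.
*the witnesses₁* c-commands the anaphor but is outside its binding domain → cannot satisfy Principle A.
*the directors₂* c-commands the anaphor but is outside its binding domain → cannot satisfy Principle A.
*the negotiators₃* c-commands the anaphor but is outside its binding domain → cannot satisfy Principle A.
*the athletes₄* c-commands the anaphor within its binding domain → licit binder.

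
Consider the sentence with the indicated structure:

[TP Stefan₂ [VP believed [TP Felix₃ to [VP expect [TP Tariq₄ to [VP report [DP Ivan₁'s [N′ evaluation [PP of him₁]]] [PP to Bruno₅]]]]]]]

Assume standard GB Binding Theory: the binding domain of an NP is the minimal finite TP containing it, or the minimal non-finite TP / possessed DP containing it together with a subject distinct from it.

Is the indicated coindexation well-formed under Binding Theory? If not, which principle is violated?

The two coindexed NPs are *Ivan₁* and *him₁*.
*him₁* is a pronoun. Its binding domain is the possessed DP, whose subject is Ivan₁.
*Ivan₁* c-commands it within that domain and carries the same index.
The pronoun is locally bound → Principle B violation.

Principle B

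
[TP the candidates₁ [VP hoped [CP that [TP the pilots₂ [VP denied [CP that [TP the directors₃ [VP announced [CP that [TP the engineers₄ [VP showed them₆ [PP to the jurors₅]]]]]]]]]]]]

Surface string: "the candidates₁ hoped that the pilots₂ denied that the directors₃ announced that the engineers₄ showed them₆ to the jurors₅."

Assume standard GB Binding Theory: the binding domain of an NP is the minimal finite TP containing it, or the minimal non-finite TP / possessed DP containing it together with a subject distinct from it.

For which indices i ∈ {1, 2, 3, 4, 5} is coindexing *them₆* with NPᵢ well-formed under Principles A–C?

{1, 2, 3}

*them* is a pronoun, so Principle B applies: it must be free in its binding domain.
Binding domain of *them₆*: the embedded TP, whose subject is the engineers₄.
*the candidates₁* c-commands the pronoun but from outside its binding domain, and is not c-commanded by it → coindexation permitted.
*the pilots₂* c-commands the pronoun but from outside its binding domain, and is not c-commanded by it → coindexation permitted.
*the directors₃* c-commands the pronoun but from outside its binding domain, and is not c-commanded by it → coindexation permitted.
*the engineers₄* c-commands the pronoun within its binding domain → coindexation would violate Principle B.
*the jurors₅*: the pronoun c-commands this R-expression → coindexation would violate Principle C on *the jurors₅*.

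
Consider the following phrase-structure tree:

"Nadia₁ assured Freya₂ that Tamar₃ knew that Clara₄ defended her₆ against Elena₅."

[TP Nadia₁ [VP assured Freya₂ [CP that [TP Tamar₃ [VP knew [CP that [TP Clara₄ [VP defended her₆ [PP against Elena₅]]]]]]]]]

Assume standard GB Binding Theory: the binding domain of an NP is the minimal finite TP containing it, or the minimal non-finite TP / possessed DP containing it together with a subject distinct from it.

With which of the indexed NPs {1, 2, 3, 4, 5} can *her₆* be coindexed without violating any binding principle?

*her* is a pronoun, so Principle B applies: it must be free in its binding domain.
Binding domain of *her₆*: the embedded TP, whose subject is Clara₄.
*Nadia₁* c-commands the pronoun but from outside its binding domain, and is not c-commanded by it → coindexation permitted.
*Freya₂* c-commands the pronoun but from outside its binding domain, and is not c-commanded by it → coindexation permitted.
*Tamar₃* c-commands the pronoun but from outside its binding domain, and is not c-commanded by it → coindexation permitted.
*Clara₄* c-commands the pronoun within its binding domain → coindexation would violate Principle B.
*Elena₅*: the pronoun c-commands this R-expression → coindexation would violate Principle C on *Elena₅*.

{1, 2, 3}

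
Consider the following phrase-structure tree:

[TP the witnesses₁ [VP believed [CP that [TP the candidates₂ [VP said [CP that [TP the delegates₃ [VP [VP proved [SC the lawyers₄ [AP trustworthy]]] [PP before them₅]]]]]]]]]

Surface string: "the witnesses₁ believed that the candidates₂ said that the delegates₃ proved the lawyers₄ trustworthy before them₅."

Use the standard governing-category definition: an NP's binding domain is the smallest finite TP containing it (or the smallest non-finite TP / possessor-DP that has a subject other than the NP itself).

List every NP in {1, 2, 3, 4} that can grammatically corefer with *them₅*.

{1, 2, 4}

*them* is a pronoun, so Principle B applies: it must be free in its binding domain.
Binding domain of *them₅*: the embedded TP, whose subject is the delegates₃.
*the witnesses₁* c-commands the pronoun but from outside its binding domain, and is not c-commanded by it → coindexation permitted.
*the candidates₂* c-commands the pronoun but from outside its binding domain, and is not c-commanded by it → coindexation permitted.
*the delegates₃* c-commands the pronoun within its binding domain → coindexation would violate Principle B.
*the lawyers₄* and the pronoun do not c-command one another → neither Principle B nor Principle C is at stake; coindexation permitted.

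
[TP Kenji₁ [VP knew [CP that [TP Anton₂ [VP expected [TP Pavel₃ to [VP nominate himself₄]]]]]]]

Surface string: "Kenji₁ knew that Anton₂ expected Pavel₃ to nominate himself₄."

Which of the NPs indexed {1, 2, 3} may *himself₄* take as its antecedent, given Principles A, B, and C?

*himself* is an anaphor, so Principle A applies: it must be bound in its binding domain.
Binding domain of *himself₄*: the embedded TP, whose subject is Pavel₃.
*Kenji₁* c-commands the anaphor but is outside its binding domain → cannot satisfy Principle A.
*Anton₂* c-commands the anaphor but is outside its binding domain → cannot satisfy Principle A.
*Pavel₃* c-commands the anaphor within its binding domain → licit binder.

{3}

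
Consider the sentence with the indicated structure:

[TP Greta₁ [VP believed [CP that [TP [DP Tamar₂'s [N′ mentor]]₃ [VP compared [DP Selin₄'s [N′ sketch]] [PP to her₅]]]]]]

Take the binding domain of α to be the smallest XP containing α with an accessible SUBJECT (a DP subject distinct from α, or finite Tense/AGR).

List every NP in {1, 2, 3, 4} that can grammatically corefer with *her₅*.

*her* is a pronoun, so Principle B applies: it must be free in its binding domain.
Binding domain of *her₅*: the embedded TP, whose subject is [Tamar₂'s mentor]₃.
*Greta₁* c-commands the pronoun but from outside its binding domain, and is not c-commanded by it → coindexation permitted.
*Tamar₂* and the pronoun do not c-command one another → neither Principle B nor Principle C is at stake; coindexation permitted.
*[Tamar₂'s mentor]₃* c-commands the pronoun within its binding domain → coindexation would violate Principle B.
*Selin₄* and the pronoun do not c-command one another → neither Principle B nor Principle C is at stake; coindexation permitted.

{1, 2, 4}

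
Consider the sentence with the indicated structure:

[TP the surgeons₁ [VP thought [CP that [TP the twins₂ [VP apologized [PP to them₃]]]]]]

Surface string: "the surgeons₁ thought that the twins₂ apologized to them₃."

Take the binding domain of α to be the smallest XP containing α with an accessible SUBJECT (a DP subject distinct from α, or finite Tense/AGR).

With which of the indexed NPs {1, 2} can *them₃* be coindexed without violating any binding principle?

*them* is a pronoun, so Principle B applies: it must be free in its binding domain.
Binding domain of *them₃*: the embedded TP, whose subject is the twins₂.
*the surgeons₁* c-commands the pronoun but from outside its binding domain, and is not c-commanded by it → coindexation permitted.
*the twins₂* c-commands the pronoun within its binding domain → coindexation would violate Principle B.

{1}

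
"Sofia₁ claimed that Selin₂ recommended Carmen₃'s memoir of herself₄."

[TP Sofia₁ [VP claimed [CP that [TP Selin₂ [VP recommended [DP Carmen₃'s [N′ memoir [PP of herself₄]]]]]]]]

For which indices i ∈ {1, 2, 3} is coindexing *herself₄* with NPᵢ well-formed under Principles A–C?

*herself* is an anaphor, so Principle A applies: it must be bound in its binding domain.
Binding domain of *herself₄*: the possessed DP, whose subject is Carmen₃.
*Sofia₁* c-commands the anaphor but is outside its binding domain → cannot satisfy Principle A.
*Selin₂* c-commands the anaphor but is outside its binding domain → cannot satisfy Principle A.
*Carmen₃* c-commands the anaphor within its binding domain → licit binder.

{3}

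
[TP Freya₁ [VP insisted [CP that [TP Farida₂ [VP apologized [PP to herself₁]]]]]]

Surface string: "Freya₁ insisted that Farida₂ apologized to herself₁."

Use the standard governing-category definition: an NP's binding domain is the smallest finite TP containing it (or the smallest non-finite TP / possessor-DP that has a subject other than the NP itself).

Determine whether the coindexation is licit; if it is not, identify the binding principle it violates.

Principle A

The two coindexed NPs are *Freya₁* and *herself₁*.
*herself₁* is an anaphor. Principle A requires it to be bound within its binding domain — the embedded TP, whose subject is Farida₂.
Within that domain it is c-commanded by *Farida₂*, which does not share its index.
*Freya₁* does c-command the anaphor, but from outside its binding domain.
The anaphor is unbound in its domain → Principle A violation.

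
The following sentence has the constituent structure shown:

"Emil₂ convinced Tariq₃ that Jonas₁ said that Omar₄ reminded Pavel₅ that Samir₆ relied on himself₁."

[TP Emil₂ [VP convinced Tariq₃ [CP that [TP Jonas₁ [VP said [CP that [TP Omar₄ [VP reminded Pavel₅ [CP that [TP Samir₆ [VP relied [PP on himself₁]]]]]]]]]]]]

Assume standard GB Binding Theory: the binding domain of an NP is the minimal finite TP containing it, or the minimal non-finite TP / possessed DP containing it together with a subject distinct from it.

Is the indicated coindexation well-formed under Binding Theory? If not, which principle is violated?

The two coindexed NPs are *Jonas₁* and *himself₁*.
*himself₁* is an anaphor. Principle A requires it to be bound within its binding domain — the embedded TP, whose subject is Samir₆.
Within that domain it is c-commanded by *Samir₆*, which does not share its index.
*Jonas₁* does c-command the anaphor, but from outside its binding domain.
The anaphor is unbound in its domain → Principle A violation.

Principle A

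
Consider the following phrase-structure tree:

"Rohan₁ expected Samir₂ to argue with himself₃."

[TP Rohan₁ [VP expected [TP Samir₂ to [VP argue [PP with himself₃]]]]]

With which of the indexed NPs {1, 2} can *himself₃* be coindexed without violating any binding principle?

*himself* is an anaphor, so Principle A applies: it must be bound in its binding domain.
Binding domain of *himself₃*: the embedded TP, whose subject is Samir₂.
*Rohan₁* c-commands the anaphor but is outside its binding domain → cannot satisfy Principle A.
*Samir₂* c-commands the anaphor within its binding domain → licit binder.

{2}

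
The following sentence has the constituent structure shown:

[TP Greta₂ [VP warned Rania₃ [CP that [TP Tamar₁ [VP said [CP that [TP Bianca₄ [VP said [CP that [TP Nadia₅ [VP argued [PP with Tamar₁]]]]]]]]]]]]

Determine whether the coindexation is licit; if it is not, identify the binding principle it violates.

Principle C

The two coindexed NPs are *Tamar₁* (the lower occurrence) and *Tamar₁* (the higher occurrence).
*Tamar₁* (the lower occurrence) is an R-expression. Principle C requires it to be free everywhere.
*Tamar₁* (the higher occurrence) c-commands it and carries the same index.
The R-expression is bound → Principle C violation.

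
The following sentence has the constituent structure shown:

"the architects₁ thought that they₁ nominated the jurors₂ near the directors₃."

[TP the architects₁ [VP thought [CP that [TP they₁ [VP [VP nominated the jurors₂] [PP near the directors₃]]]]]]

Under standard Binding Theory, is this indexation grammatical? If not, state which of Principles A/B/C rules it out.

The two coindexed NPs are *the architects₁* and *they₁*.
*they₁* is a pronoun; nothing c-commands it within its binding domain (the embedded TP.), so Principle B holds trivially.
*the architects₁* is an R-expression; *they₁* does not c-command it, and no other NP shares its index, so Principle C is satisfied.
All principles are respected.

grammatical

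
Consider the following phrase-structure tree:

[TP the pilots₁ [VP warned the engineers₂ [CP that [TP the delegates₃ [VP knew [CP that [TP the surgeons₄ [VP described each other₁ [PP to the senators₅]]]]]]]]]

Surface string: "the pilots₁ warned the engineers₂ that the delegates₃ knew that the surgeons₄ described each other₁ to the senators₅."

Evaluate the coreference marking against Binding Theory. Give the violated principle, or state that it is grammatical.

Principle A

The two coindexed NPs are *the pilots₁* and *each other₁*.
*each other₁* is an anaphor. Principle A requires it to be bound within its binding domain — the embedded TP, whose subject is the surgeons₄.
Within that domain it is c-commanded by *the surgeons₄*, which does not share its index.
*the pilots₁* does c-command the anaphor, but from outside its binding domain.
The anaphor is unbound in its domain → Principle A violation.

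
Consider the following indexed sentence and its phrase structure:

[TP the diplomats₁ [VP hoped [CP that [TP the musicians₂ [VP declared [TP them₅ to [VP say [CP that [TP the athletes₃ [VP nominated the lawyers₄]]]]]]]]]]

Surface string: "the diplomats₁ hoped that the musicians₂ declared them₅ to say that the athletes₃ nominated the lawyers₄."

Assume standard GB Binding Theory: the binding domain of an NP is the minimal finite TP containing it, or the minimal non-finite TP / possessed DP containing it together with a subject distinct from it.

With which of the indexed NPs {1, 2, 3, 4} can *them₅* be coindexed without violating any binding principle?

*them* is a pronoun, so Principle B applies: it must be free in its binding domain.
Binding domain of *them₅*: the embedded TP, whose subject is the musicians₂.
*the diplomats₁* c-commands the pronoun but from outside its binding domain, and is not c-commanded by it → coindexation permitted.
*the musicians₂* c-commands the pronoun within its binding domain → coindexation would violate Principle B.
*the athletes₃*: the pronoun c-commands this R-expression → coindexation would violate Principle C on *the athletes₃*.
*the lawyers₄*: the pronoun c-commands this R-expression → coindexation would violate Principle C on *the lawyers₄*.

{1}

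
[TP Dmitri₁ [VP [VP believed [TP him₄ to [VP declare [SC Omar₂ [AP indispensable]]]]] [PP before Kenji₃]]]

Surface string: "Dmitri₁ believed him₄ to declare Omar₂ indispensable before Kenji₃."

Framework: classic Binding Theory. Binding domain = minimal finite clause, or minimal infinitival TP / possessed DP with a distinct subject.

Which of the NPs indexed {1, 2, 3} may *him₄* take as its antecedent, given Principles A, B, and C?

{3}

*him* is a pronoun, so Principle B applies: it must be free in its binding domain.
Binding domain of *him₄*: the matrix TP, whose subject is Dmitri₁.
*Dmitri₁* c-commands the pronoun within its binding domain → coindexation would violate Principle B.
*Omar₂*: the pronoun c-commands this R-expression → coindexation would violate Principle C on *Omar₂*.
*Kenji₃* and the pronoun do not c-command one another → neither Principle B nor Principle C is at stake; coindexation permitted.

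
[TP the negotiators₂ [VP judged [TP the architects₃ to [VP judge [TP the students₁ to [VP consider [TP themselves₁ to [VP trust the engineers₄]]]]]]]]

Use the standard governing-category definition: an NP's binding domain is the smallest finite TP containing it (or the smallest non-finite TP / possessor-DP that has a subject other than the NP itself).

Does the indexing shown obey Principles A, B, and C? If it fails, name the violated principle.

The two coindexed NPs are *the students₁* and *themselves₁*.
*themselves₁* is an anaphor; its binding domain is the embedded TP, whose subject is the students₁. *the students₁* c-commands it within that domain and shares its index, so Principle A is satisfied.
*the students₁* is an R-expression; *themselves₁* does not c-command it, and no other NP shares its index, so Principle C is satisfied.
All principles are respected.

grammatical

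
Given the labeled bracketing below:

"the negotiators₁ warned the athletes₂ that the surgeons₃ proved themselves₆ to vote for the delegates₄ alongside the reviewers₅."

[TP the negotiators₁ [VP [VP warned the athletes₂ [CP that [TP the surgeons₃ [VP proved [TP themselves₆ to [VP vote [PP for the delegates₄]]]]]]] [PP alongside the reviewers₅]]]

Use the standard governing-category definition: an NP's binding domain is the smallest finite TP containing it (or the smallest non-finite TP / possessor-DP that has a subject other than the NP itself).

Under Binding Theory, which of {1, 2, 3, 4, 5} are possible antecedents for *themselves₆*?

*themselves* is an anaphor, so Principle A applies: it must be bound in its binding domain.
Binding domain of *themselves₆*: the embedded TP, whose subject is the surgeons₃.
*the negotiators₁* c-commands the anaphor but is outside its binding domain → cannot satisfy Principle A.
*the athletes₂* c-commands the anaphor but is outside its binding domain → cannot satisfy Principle A.
*the surgeons₃* c-commands the anaphor within its binding domain → licit binder.
*the delegates₄* does not c-command the anaphor → cannot bind it.
*the reviewers₅* does not c-command the anaphor → cannot bind it.

{3}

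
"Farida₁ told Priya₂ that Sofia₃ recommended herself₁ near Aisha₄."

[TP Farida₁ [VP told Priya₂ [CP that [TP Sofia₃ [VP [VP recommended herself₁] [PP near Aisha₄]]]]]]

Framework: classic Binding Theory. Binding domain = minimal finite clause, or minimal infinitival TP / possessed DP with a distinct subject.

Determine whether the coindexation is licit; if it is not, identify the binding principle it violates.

Principle A

The two coindexed NPs are *Farida₁* and *herself₁*.
*herself₁* is an anaphor. Principle A requires it to be bound within its binding domain — the embedded TP, whose subject is Sofia₃.
Within that domain it is c-commanded by *Sofia₃*, which does not share its index.
*Farida₁* does c-command the anaphor, but from outside its binding domain.
The anaphor is unbound in its domain → Principle A violation.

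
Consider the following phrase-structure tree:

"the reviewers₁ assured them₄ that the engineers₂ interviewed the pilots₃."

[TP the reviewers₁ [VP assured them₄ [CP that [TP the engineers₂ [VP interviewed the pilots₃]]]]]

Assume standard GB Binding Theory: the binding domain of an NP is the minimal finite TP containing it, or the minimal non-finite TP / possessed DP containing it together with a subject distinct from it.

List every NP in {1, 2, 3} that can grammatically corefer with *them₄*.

none

*them* is a pronoun, so Principle B applies: it must be free in its binding domain.
Binding domain of *them₄*: the matrix TP, whose subject is the reviewers₁.
*the reviewers₁* c-commands the pronoun within its binding domain → coindexation would violate Principle B.
*the engineers₂*: the pronoun c-commands this R-expression → coindexation would violate Principle C on *the engineers₂*.
*the pilots₃*: the pronoun c-commands this R-expression → coindexation would violate Principle C on *the pilots₃*.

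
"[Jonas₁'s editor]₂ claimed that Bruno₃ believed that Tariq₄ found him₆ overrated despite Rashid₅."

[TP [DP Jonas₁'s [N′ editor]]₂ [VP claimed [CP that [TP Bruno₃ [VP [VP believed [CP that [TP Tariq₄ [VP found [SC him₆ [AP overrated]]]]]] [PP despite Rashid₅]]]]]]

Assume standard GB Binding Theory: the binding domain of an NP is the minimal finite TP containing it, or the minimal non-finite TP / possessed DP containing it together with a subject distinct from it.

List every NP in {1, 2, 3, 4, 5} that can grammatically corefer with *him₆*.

{1, 2, 3, 5}

*him* is a pronoun, so Principle B applies: it must be free in its binding domain.
Binding domain of *him₆*: the embedded TP, whose subject is Tariq₄.
*Jonas₁* and the pronoun do not c-command one another → neither Principle B nor Principle C is at stake; coindexation permitted.
*[Jonas₁'s editor]₂* c-commands the pronoun but from outside its binding domain, and is not c-commanded by it → coindexation permitted.
*Bruno₃* c-commands the pronoun but from outside its binding domain, and is not c-commanded by it → coindexation permitted.
*Tariq₄* c-commands the pronoun within its binding domain → coindexation would violate Principle B.
*Rashid₅* and the pronoun do not c-command one another → neither Principle B nor Principle C is at stake; coindexation permitted.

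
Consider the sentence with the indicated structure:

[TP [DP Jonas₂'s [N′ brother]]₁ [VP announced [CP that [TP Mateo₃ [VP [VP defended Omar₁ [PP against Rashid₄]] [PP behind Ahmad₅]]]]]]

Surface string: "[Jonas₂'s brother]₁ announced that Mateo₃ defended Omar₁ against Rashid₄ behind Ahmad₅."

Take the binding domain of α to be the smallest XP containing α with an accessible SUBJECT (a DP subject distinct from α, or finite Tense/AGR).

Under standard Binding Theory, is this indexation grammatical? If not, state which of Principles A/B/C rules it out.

Principle C

The two coindexed NPs are *[Jonas₂'s brother]₁* and *Omar₁*.
*Omar₁* is an R-expression. Principle C requires it to be free everywhere.
*[Jonas₂'s brother]₁* c-commands it and carries the same index.
The R-expression is bound → Principle C violation.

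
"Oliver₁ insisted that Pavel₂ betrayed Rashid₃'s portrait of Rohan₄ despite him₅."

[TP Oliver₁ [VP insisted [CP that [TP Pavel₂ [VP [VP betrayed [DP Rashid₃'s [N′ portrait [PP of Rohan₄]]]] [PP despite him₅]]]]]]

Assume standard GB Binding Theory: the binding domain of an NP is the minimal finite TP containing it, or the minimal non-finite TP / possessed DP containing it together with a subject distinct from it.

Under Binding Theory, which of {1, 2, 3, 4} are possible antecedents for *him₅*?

*him* is a pronoun, so Principle B applies: it must be free in its binding domain.
Binding domain of *him₅*: the embedded TP, whose subject is Pavel₂.
*Oliver₁* c-commands the pronoun but from outside its binding domain, and is not c-commanded by it → coindexation permitted.
*Pavel₂* c-commands the pronoun within its binding domain → coindexation would violate Principle B.
*Rashid₃* and the pronoun do not c-command one another → neither Principle B nor Principle C is at stake; coindexation permitted.
*Rohan₄* and the pronoun do not c-command one another → neither Principle B nor Principle C is at stake; coindexation permitted.

{1, 3, 4}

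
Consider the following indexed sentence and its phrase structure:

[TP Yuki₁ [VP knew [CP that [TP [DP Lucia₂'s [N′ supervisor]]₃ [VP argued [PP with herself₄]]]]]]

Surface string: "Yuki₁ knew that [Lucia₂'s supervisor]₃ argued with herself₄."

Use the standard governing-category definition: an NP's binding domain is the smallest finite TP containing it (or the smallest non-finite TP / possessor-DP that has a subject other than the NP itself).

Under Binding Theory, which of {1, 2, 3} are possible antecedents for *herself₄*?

{3}

*herself* is an anaphor, so Principle A applies: it must be bound in its binding domain.
Binding domain of *herself₄*: the embedded TP, whose subject is [Lucia₂'s supervisor]₃.
*Yuki₁* c-commands the anaphor but is outside its binding domain → cannot satisfy Principle A.
*Lucia₂* does not c-command the anaphor → cannot bind it.
*[Lucia₂'s supervisor]₃* c-commands the anaphor within its binding domain → licit binder.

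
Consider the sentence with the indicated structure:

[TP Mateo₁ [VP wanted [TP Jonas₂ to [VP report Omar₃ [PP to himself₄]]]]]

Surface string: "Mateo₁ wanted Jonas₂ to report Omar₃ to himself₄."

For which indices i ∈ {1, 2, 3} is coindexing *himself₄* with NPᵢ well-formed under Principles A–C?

*himself* is an anaphor, so Principle A applies: it must be bound in its binding domain.
Binding domain of *himself₄*: the embedded TP, whose subject is Jonas₂.
*Mateo₁* c-commands the anaphor but is outside its binding domain → cannot satisfy Principle A.
*Jonas₂* c-commands the anaphor within its binding domain → licit binder.
*Omar₃* c-commands the anaphor within its binding domain → licit binder.

{2, 3}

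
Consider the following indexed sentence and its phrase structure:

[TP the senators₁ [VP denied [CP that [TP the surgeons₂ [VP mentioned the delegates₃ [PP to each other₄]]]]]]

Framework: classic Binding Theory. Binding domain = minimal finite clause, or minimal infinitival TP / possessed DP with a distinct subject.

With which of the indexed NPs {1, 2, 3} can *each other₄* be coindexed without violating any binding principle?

{2, 3}

*each other* is an anaphor, so Principle A applies: it must be bound in its binding domain.
Binding domain of *each other₄*: the embedded TP, whose subject is the surgeons₂.
*the senators₁* c-commands the anaphor but is outside its binding domain → cannot satisfy Principle A.
*the surgeons₂* c-commands the anaphor within its binding domain → licit binder.
*the delegates₃* c-commands the anaphor within its binding domain → licit binder.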